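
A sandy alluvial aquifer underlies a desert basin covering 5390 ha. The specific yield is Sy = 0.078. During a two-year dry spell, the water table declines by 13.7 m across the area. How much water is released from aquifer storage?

A = 5390 ha = 5.39 × 10^7 m²
ΔV = Sy × A × Δh = 0.078 × 5.39 × 10^7 m² × 13.7 m = 5.76 × 10^7 m³

ΔV ≈ 5.76 × 10^7 m³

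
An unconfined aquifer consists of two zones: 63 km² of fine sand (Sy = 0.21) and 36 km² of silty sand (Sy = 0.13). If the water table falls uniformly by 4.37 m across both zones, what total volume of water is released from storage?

ΔV ≈ 7.83 × 10^7 m³

A₁ = 63 km² = 6.3 × 10^7 m²; A₂ = 36 km² = 3.6 × 10^7 m²
ΔV₁ = 0.21 × 6.3 × 10^7 × 4.37 = 5.782 × 10^7 m³
ΔV₂ = 0.13 × 3.6 × 10^7 × 4.37 = 2.045 × 10^7 m³
ΔV = ΔV₁ + ΔV₂ = 7.827 × 10^7 m³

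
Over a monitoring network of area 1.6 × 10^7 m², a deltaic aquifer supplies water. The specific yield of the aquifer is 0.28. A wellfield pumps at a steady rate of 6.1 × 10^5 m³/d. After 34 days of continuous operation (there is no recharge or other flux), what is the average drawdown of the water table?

ΔV = Q × t = 6.1 × 10^5 m³/d × 34 d = 2.074 × 10^7 m³
Δh = ΔV / (Sy × A) = 2.074 × 10^7 / (0.28 × 1.6 × 10^7) = 4.629 m

Δh ≈ 4.63 m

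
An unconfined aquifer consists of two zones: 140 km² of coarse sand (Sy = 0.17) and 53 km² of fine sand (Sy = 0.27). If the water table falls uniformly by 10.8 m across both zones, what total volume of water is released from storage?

A₁ = 140 km² = 1.4 × 10^8 m²; A₂ = 53 km² = 5.3 × 10^7 m²
ΔV₁ = 0.17 × 1.4 × 10^8 × 10.8 = 2.57 × 10^8 m³
ΔV₂ = 0.27 × 5.3 × 10^7 × 10.8 = 1.545 × 10^8 m³
ΔV = ΔV₁ + ΔV₂ = 4.116 × 10^8 m³

ΔV ≈ 4.12 × 10^8 m³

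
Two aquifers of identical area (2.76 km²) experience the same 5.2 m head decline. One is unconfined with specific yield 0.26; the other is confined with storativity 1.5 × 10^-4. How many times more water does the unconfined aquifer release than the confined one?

ΔV_u / ΔV_c ≈ 1730

A = 2.76 km² = 2.76 × 10^6 m²
Unconfined: ΔV_u = Sy × A × Δh = 0.26 × 2.76 × 10^6 × 5.2 = 3.732 × 10^6 m³
Confined: ΔV_c = S × A × Δh = 1.5 × 10^-4 × 2.76 × 10^6 × 5.2 = 2153 m³
Ratio = ΔV_u / ΔV_c = Sy / S = 0.26 / 1.5 × 10^-4 = 1733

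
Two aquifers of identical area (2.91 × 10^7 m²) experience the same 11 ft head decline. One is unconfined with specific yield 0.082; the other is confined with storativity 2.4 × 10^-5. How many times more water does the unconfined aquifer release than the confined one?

Δh = 11 ft = 3.353 m
Unconfined: ΔV_u = Sy × A × Δh = 0.082 × 2.91 × 10^7 × 3.353 = 8 × 10^6 m³
Confined: ΔV_c = S × A × Δh = 2.4 × 10^-5 × 2.91 × 10^7 × 3.353 = 2342 m³
Ratio = ΔV_u / ΔV_c = Sy / S = 0.082 / 2.4 × 10^-5 = 3417

ΔV_u / ΔV_c ≈ 3420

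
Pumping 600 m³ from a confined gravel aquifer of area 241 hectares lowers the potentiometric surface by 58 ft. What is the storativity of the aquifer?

A = 241 hectares = 2.41 × 10^6 m²
Δh = 58 ft = 17.68 m
S = ΔV / (A × Δh) = 600 m³ / (2.41 × 10^6 m² × 17.68 m) = 1.408 × 10^-5

S ≈ 1.4 × 10^-5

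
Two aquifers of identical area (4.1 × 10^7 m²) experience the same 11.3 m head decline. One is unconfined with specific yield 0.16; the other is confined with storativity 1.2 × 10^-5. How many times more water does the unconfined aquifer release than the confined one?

ΔV_u / ΔV_c ≈ 13300

Unconfined: ΔV_u = Sy × A × Δh = 0.16 × 4.1 × 10^7 × 11.3 = 7.413 × 10^7 m³
Confined: ΔV_c = S × A × Δh = 1.2 × 10^-5 × 4.1 × 10^7 × 11.3 = 5560 m³
Ratio = ΔV_u / ΔV_c = Sy / S = 0.16 / 1.2 × 10^-5 = 13330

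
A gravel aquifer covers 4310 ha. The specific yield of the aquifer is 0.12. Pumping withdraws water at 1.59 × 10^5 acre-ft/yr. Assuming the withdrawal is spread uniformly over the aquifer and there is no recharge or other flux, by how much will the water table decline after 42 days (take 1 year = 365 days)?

Δh ≈ 4.36 m

A = 4310 ha = 4.31 × 10^7 m²
Q = 1.59 × 10^5 acre-ft/yr = 5.373 × 10^5 m³/d
ΔV = Q × t = 5.373 × 10^5 m³/d × 42 d = 2.257 × 10^7 m³
Δh = ΔV / (Sy × A) = 2.257 × 10^7 / (0.12 × 4.31 × 10^7) = 4.363 m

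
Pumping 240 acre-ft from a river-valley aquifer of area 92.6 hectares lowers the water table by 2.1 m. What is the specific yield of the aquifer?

Sy ≈ 0.15

A = 92.6 hectares = 9.26 × 10^5 m²
ΔV = 240 acre-ft = 2.96 × 10^5 m³
Sy = ΔV / (A × Δh) = 2.96 × 10^5 m³ / (9.26 × 10^5 m² × 2.1 m) = 0.1522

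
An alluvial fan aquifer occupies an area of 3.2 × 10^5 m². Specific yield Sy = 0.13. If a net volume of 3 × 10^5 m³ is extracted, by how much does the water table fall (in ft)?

Δh = ΔV / (Sy × A) = 3 × 10^5 m³ / (0.13 × 3.2 × 10^5 m²) = 7.212 m
Δh = 7.212 m = 23.66 ft

Δh ≈ 23.7 ft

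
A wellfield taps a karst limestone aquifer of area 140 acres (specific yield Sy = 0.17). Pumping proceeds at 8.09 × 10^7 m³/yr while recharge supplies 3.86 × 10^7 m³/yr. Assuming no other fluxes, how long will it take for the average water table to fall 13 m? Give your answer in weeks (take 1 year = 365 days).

A = 140 acres = 5.666 × 10^5 m²
ΔV = Sy × A × Δh = 0.17 × 5.666 × 10^5 × 13 = 1.252 × 10^6 m³
Net withdrawal = 8.09 × 10^7 − 3.86 × 10^7 = 4.23 × 10^7 m³/yr = 1.159 × 10^5 m³/d
t = ΔV / Q = 1.252 × 10^6 m³ / 1.159 × 10^5 m³/d = 10.8 d
t = 10.8 d ≈ 1.543 weeks

t ≈ 1.54 weeks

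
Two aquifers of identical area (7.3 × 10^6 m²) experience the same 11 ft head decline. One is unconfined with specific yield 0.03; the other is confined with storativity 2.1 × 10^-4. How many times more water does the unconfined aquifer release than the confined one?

ΔV_u / ΔV_c ≈ 143

Δh = 11 ft = 3.353 m
Unconfined: ΔV_u = Sy × A × Δh = 0.03 × 7.3 × 10^6 × 3.353 = 7.343 × 10^5 m³
Confined: ΔV_c = S × A × Δh = 2.1 × 10^-4 × 7.3 × 10^6 × 3.353 = 5140 m³
Ratio = ΔV_u / ΔV_c = Sy / S = 0.03 / 2.1 × 10^-4 = 142.9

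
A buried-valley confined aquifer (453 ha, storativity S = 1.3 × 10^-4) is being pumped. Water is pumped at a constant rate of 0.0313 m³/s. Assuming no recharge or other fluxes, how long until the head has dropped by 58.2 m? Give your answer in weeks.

t ≈ 1.81 weeks

A = 453 ha = 4.53 × 10^6 m²
ΔV = S × A × Δh = 1.3 × 10^-4 × 4.53 × 10^6 × 58.2 = 34270 m³
Q = 0.0313 m³/s = 2704 m³/d
t = ΔV / Q = 34270 m³ / 2704 m³/d = 12.67 d
t = 12.67 d ≈ 1.811 weeks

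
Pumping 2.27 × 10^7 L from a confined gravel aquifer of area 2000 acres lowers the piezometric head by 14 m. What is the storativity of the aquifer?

A = 2000 acres = 8.094 × 10^6 m²
ΔV = 2.27 × 10^7 L = 22700 m³
S = ΔV / (A × Δh) = 22700 m³ / (8.094 × 10^6 m² × 14 m) = 2.003 × 10^-4

S ≈ 2 × 10^-4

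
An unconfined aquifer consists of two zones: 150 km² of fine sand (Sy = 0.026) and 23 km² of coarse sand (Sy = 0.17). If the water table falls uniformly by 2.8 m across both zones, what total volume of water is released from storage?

A₁ = 150 km² = 1.5 × 10^8 m²; A₂ = 23 km² = 2.3 × 10^7 m²
ΔV₁ = 0.026 × 1.5 × 10^8 × 2.8 = 1.092 × 10^7 m³
ΔV₂ = 0.17 × 2.3 × 10^7 × 2.8 = 1.095 × 10^7 m³
ΔV = ΔV₁ + ΔV₂ = 2.187 × 10^7 m³

ΔV ≈ 2.19 × 10^7 m³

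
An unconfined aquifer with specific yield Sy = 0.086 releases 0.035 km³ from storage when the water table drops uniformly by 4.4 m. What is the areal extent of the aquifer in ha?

A ≈ 9250 ha

ΔV = 0.035 km³ = 3.5 × 10^7 m³
A = ΔV / (Sy × Δh) = 3.5 × 10^7 / (0.086 × 4.4) = 9.249 × 10^7 m²
A = 9.249 × 10^7 m² = 9249 ha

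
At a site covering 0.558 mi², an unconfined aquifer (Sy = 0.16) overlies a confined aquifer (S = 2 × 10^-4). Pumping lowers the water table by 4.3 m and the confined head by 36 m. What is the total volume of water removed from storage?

A = 0.558 mi² = 1.445 × 10^6 m²
Unconfined: ΔV_u = Sy × A × Δh_u = 0.16 × 1.445 × 10^6 × 4.3 = 9.943 × 10^5 m³
Confined: ΔV_c = S × A × Δh_c = 2 × 10^-4 × 1.445 × 10^6 × 36 = 10410 m³
Total ΔV = 9.943 × 10^5 + 10410 = 1.005 × 10^6 m³

ΔV ≈ 1 × 10^6 m³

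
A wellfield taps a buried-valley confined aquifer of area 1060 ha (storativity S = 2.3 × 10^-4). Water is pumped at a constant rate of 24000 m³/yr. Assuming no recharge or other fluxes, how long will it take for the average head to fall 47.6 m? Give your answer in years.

A = 1060 ha = 1.06 × 10^7 m²
ΔV = S × A × Δh = 2.3 × 10^-4 × 1.06 × 10^7 × 47.6 = 1.16 × 10^5 m³
Q = 24000 m³/yr = 65.75 m³/d
t = ΔV / Q = 1.16 × 10^5 m³ / 65.75 m³/d = 1765 d
t = 1765 d ≈ 4.835 years

t ≈ 4.84 years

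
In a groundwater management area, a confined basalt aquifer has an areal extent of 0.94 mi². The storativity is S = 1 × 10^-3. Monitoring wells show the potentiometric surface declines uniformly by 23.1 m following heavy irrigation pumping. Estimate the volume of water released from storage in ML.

A = 0.94 mi² = 2.435 × 10^6 m²
ΔV = S × A × Δh = 0.001 × 2.435 × 10^6 m² × 23.1 m = 56240 m³
ΔV = 56240 m³ = 56.24 ML

ΔV ≈ 56.2 ML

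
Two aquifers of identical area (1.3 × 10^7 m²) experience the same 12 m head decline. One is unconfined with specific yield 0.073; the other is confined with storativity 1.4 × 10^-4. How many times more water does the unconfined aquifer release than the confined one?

ΔV_u / ΔV_c ≈ 521

Unconfined: ΔV_u = Sy × A × Δh = 0.073 × 1.3 × 10^7 × 12 = 1.139 × 10^7 m³
Confined: ΔV_c = S × A × Δh = 1.4 × 10^-4 × 1.3 × 10^7 × 12 = 21840 m³
Ratio = ΔV_u / ΔV_c = Sy / S = 0.073 / 1.4 × 10^-4 = 521.4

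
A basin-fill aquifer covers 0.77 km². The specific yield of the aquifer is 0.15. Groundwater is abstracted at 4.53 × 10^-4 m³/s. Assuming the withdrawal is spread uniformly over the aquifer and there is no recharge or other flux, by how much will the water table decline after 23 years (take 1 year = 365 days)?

A = 0.77 km² = 7.7 × 10^5 m²
Q = 4.53 × 10^-4 m³/s = 39.14 m³/d
t = 23 years = 8395 d
ΔV = Q × t = 39.14 m³/d × 8395 d = 3.286 × 10^5 m³
Δh = ΔV / (Sy × A) = 3.286 × 10^5 / (0.15 × 7.7 × 10^5) = 2.845 m

Δh ≈ 2.84 m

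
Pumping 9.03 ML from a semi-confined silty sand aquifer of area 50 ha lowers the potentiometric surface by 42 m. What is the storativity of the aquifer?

A = 50 ha = 5 × 10^5 m²
ΔV = 9.03 ML = 9030 m³
S = ΔV / (A × Δh) = 9030 m³ / (5 × 10^5 m² × 42 m) = 4.3 × 10^-4

S ≈ 4.3 × 10^-4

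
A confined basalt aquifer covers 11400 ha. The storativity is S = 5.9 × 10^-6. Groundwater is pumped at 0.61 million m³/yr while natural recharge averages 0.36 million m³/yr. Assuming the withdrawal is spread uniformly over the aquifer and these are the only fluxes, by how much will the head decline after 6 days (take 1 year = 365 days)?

Δh ≈ 6.11 m

A = 11400 ha = 1.14 × 10^8 m²
Net abstraction = 0.61 − 0.36 = 0.25 million m³/yr
Q_net = 0.25 million m³/yr = 684.9 m³/d
ΔV = Q × t = 684.9 m³/d × 6 d = 4110 m³
Δh = ΔV / (S × A) = 4110 / (5.9 × 10^-6 × 1.14 × 10^8) = 6.11 m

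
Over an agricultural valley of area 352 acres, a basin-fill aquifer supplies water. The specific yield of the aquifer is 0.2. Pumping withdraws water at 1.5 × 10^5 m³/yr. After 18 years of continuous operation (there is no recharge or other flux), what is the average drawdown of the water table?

Δh ≈ 9.48 m

A = 352 acres = 1.424 × 10^6 m²
Q = 1.5 × 10^5 m³/yr = 411 m³/d
t = 18 years = 6570 d
ΔV = Q × t = 411 m³/d × 6570 d = 2.7 × 10^6 m³
Δh = ΔV / (Sy × A) = 2.7 × 10^6 / (0.2 × 1.424 × 10^6) = 9.477 m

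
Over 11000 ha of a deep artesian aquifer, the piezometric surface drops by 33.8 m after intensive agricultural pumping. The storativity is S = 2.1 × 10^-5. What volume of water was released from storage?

ΔV ≈ 78100 m³

A = 11000 ha = 1.1 × 10^8 m²
ΔV = S × A × Δh = 2.1 × 10^-5 × 1.1 × 10^8 m² × 33.8 m = 78080 m³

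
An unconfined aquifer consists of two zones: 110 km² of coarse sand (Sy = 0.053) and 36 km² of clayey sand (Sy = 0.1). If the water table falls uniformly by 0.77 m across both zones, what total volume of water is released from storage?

A₁ = 110 km² = 1.1 × 10^8 m²; A₂ = 36 km² = 3.6 × 10^7 m²
ΔV₁ = 0.053 × 1.1 × 10^8 × 0.77 = 4.489 × 10^6 m³
ΔV₂ = 0.1 × 3.6 × 10^7 × 0.77 = 2.772 × 10^6 m³
ΔV = ΔV₁ + ΔV₂ = 7.261 × 10^6 m³

ΔV ≈ 7.26 × 10^6 m³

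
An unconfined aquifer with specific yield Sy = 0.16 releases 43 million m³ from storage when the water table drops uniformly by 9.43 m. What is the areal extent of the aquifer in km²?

ΔV = 43 million m³ = 4.3 × 10^7 m³
A = ΔV / (Sy × Δh) = 4.3 × 10^7 / (0.16 × 9.43) = 2.85 × 10^7 m²
A = 2.85 × 10^7 m² = 28.5 km²

A ≈ 28.5 km²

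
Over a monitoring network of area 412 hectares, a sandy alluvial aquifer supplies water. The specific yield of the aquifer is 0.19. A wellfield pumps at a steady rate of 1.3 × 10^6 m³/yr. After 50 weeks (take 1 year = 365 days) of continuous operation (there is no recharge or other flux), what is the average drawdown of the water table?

Δh ≈ 1.59 m

A = 412 hectares = 4.12 × 10^6 m²
Q = 1.3 × 10^6 m³/yr = 3562 m³/d
t = 50 weeks = 350 d
ΔV = Q × t = 3562 m³/d × 350 d = 1.247 × 10^6 m³
Δh = ΔV / (Sy × A) = 1.247 × 10^6 / (0.19 × 4.12 × 10^6) = 1.592 m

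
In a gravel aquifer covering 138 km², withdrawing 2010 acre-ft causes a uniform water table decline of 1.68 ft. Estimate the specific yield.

Sy ≈ 0.035

A = 138 km² = 1.38 × 10^8 m²
Δh = 1.68 ft = 0.5121 m
ΔV = 2010 acre-ft = 2.479 × 10^6 m³
Sy = ΔV / (A × Δh) = 2.479 × 10^6 m³ / (1.38 × 10^8 m² × 0.5121 m) = 0.03509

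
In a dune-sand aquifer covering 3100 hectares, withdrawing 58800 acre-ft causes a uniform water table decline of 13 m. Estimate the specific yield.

Sy ≈ 0.18

A = 3100 hectares = 3.1 × 10^7 m²
ΔV = 58800 acre-ft = 7.253 × 10^7 m³
Sy = ΔV / (A × Δh) = 7.253 × 10^7 m³ / (3.1 × 10^7 m² × 13 m) = 0.18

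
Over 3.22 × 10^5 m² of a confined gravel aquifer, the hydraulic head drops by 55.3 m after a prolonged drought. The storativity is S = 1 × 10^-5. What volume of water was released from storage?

ΔV ≈ 178 m³

ΔV = S × A × Δh = 1 × 10^-5 × 3.22 × 10^5 m² × 55.3 m = 178.1 m³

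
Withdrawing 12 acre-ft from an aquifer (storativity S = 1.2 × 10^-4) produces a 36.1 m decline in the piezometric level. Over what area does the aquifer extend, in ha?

ΔV = 12 acre-ft = 14800 m³
A = ΔV / (S × Δh) = 14800 / (1.2 × 10^-4 × 36.1) = 3.417 × 10^6 m²
A = 3.417 × 10^6 m² = 341.7 ha

A ≈ 342 ha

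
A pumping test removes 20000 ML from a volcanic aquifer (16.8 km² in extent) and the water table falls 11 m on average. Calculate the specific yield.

A = 16.8 km² = 1.68 × 10^7 m²
ΔV = 20000 ML = 2 × 10^7 m³
Sy = ΔV / (A × Δh) = 2 × 10^7 m³ / (1.68 × 10^7 m² × 11 m) = 0.1082

Sy ≈ 0.11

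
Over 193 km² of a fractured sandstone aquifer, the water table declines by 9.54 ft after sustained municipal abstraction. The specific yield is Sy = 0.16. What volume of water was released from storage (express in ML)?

ΔV ≈ 89800 ML

A = 193 km² = 1.93 × 10^8 m²
Δh = 9.54 ft = 2.908 m
ΔV = Sy × A × Δh = 0.16 × 1.93 × 10^8 m² × 2.908 m = 8.979 × 10^7 m³
ΔV = 8.979 × 10^7 m³ = 89790 ML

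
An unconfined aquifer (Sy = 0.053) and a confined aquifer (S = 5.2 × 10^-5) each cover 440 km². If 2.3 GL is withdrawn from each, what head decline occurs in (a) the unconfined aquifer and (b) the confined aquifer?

Δh_u ≈ 0.0986 m; Δh_c ≈ 101 m

A = 440 km² = 4.4 × 10^8 m²
ΔV = 2.3 GL = 2.3 × 10^6 m³
Unconfined: Δh_u = ΔV/(Sy·A) = 2.3 × 10^6/(0.053 × 4.4 × 10^8) = 0.09863 m
Confined: Δh_c = ΔV/(S·A) = 2.3 × 10^6/(5.2 × 10^-5 × 4.4 × 10^8) = 100.5 m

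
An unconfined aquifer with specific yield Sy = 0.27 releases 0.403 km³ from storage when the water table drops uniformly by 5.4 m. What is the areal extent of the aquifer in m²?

ΔV = 0.403 km³ = 4.03 × 10^8 m³
A = ΔV / (Sy × Δh) = 4.03 × 10^8 / (0.27 × 5.4) = 2.764 × 10^8 m²

A ≈ 2.76 × 10^8 m²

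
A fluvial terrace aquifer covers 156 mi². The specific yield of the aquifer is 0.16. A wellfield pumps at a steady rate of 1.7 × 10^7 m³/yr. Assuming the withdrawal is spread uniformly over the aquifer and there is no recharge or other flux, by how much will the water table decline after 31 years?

A = 156 mi² = 4.04 × 10^8 m²
Q = 1.7 × 10^7 m³/yr = 46580 m³/d
t = 31 years = 11320 d
ΔV = Q × t = 46580 m³/d × 11320 d = 5.27 × 10^8 m³
Δh = ΔV / (Sy × A) = 5.27 × 10^8 / (0.16 × 4.04 × 10^8) = 8.152 m

Δh ≈ 8.15 m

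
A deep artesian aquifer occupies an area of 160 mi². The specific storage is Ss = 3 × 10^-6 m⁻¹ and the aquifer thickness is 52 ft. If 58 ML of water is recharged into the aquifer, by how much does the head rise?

Δh ≈ 2.94 m

b = 52 ft = 15.85 m
S = Ss × b = 3 × 10^-6 m⁻¹ × 15.85 m = 4.755 × 10^-5
A = 160 mi² = 4.144 × 10^8 m²
ΔV = 58 ML = 58000 m³
Δh = ΔV / (S × A) = 58000 m³ / (4.755 × 10^-5 × 4.144 × 10^8 m²) = 2.944 m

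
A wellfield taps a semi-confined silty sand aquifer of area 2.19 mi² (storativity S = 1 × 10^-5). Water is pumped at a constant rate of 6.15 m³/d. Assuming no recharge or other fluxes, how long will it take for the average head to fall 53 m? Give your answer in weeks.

A = 2.19 mi² = 5.672 × 10^6 m²
ΔV = S × A × Δh = 1 × 10^-5 × 5.672 × 10^6 × 53 = 3006 m³
t = ΔV / Q = 3006 m³ / 6.15 m³/d = 488.8 d
t = 488.8 d ≈ 69.83 weeks

t ≈ 69.8 weeks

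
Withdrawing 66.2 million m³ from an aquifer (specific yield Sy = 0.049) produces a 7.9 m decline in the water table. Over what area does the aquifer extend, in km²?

ΔV = 66.2 million m³ = 6.62 × 10^7 m³
A = ΔV / (Sy × Δh) = 6.62 × 10^7 / (0.049 × 7.9) = 1.71 × 10^8 m²
A = 1.71 × 10^8 m² = 171 km²

A ≈ 171 km²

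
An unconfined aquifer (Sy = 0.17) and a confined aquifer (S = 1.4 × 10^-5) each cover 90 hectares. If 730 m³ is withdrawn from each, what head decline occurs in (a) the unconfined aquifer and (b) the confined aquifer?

Δh_u ≈ 0.00477 m; Δh_c ≈ 57.9 m

A = 90 hectares = 9 × 10^5 m²
Unconfined: Δh_u = ΔV/(Sy·A) = 730/(0.17 × 9 × 10^5) = 0.004771 m
Confined: Δh_c = ΔV/(S·A) = 730/(1.4 × 10^-5 × 9 × 10^5) = 57.94 m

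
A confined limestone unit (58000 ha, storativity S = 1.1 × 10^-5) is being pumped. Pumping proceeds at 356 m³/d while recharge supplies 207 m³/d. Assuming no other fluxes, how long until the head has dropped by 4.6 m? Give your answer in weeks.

t ≈ 28.1 weeks

A = 58000 ha = 5.8 × 10^8 m²
ΔV = S × A × Δh = 1.1 × 10^-5 × 5.8 × 10^8 × 4.6 = 29350 m³
Net withdrawal = 356 − 207 = 149 m³/d
t = ΔV / Q = 29350 m³ / 149 m³/d = 197 d
t = 197 d ≈ 28.14 weeks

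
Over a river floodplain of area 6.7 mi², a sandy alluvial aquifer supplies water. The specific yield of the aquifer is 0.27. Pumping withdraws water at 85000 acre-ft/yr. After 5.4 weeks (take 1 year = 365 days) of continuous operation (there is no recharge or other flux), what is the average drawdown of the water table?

A = 6.7 mi² = 1.735 × 10^7 m²
Q = 85000 acre-ft/yr = 2.872 × 10^5 m³/d
t = 5.4 weeks = 37.8 d
ΔV = Q × t = 2.872 × 10^5 m³/d × 37.8 d = 1.086 × 10^7 m³
Δh = ΔV / (Sy × A) = 1.086 × 10^7 / (0.27 × 1.735 × 10^7) = 2.317 m

Δh ≈ 2.32 m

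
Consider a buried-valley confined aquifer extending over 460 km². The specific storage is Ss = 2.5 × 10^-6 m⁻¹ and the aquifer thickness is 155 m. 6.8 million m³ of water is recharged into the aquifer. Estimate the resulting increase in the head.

Δh ≈ 38.1 m

S = Ss × b = 2.5 × 10^-6 m⁻¹ × 155 m = 3.875 × 10^-4
A = 460 km² = 4.6 × 10^8 m²
ΔV = 6.8 million m³ = 6.8 × 10^6 m³
Δh = ΔV / (S × A) = 6.8 × 10^6 m³ / (3.875 × 10^-4 × 4.6 × 10^8 m²) = 38.15 m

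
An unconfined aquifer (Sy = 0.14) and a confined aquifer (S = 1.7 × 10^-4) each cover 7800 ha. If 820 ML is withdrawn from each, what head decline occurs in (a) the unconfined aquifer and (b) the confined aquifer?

A = 7800 ha = 7.8 × 10^7 m²
ΔV = 820 ML = 8.2 × 10^5 m³
Unconfined: Δh_u = ΔV/(Sy·A) = 8.2 × 10^5/(0.14 × 7.8 × 10^7) = 0.07509 m
Confined: Δh_c = ΔV/(S·A) = 8.2 × 10^5/(1.7 × 10^-4 × 7.8 × 10^7) = 61.84 m

Δh_u ≈ 0.0751 m; Δh_c ≈ 61.8 m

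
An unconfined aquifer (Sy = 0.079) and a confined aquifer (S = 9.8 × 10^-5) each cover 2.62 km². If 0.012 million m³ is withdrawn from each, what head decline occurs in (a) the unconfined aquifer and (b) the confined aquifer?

A = 2.62 km² = 2.62 × 10^6 m²
ΔV = 0.012 million m³ = 12000 m³
Unconfined: Δh_u = ΔV/(Sy·A) = 12000/(0.079 × 2.62 × 10^6) = 0.05798 m
Confined: Δh_c = ΔV/(S·A) = 12000/(9.8 × 10^-5 × 2.62 × 10^6) = 46.74 m

Δh_u ≈ 0.058 m; Δh_c ≈ 46.7 m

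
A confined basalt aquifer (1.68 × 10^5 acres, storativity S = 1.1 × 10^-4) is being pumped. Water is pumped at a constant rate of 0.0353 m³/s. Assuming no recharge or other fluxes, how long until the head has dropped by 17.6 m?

A = 1.68 × 10^5 acres = 6.799 × 10^8 m²
ΔV = S × A × Δh = 1.1 × 10^-4 × 6.799 × 10^8 × 17.6 = 1.316 × 10^6 m³
Q = 0.0353 m³/s = 3050 m³/d
t = ΔV / Q = 1.316 × 10^6 m³ / 3050 m³/d = 431.6 d

t ≈ 432 days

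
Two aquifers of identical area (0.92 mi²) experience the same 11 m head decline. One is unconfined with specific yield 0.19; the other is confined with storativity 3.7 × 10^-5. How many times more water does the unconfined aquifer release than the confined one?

A = 0.92 mi² = 2.383 × 10^6 m²
Unconfined: ΔV_u = Sy × A × Δh = 0.19 × 2.383 × 10^6 × 11 = 4.98 × 10^6 m³
Confined: ΔV_c = S × A × Δh = 3.7 × 10^-5 × 2.383 × 10^6 × 11 = 969.8 m³
Ratio = ΔV_u / ΔV_c = Sy / S = 0.19 / 3.7 × 10^-5 = 5135

ΔV_u / ΔV_c ≈ 5140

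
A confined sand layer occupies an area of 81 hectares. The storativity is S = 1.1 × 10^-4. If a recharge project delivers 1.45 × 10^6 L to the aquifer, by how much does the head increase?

A = 81 hectares = 8.1 × 10^5 m²
ΔV = 1.45 × 10^6 L = 1450 m³
Δh = ΔV / (S × A) = 1450 m³ / (1.1 × 10^-4 × 8.1 × 10^5 m²) = 16.27 m

Δh ≈ 16.3 m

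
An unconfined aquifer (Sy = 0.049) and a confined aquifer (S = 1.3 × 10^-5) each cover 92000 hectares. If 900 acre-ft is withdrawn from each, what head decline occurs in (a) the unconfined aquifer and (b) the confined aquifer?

A = 92000 hectares = 9.2 × 10^8 m²
ΔV = 900 acre-ft = 1.11 × 10^6 m³
Unconfined: Δh_u = ΔV/(Sy·A) = 1.11 × 10^6/(0.049 × 9.2 × 10^8) = 0.02463 m
Confined: Δh_c = ΔV/(S·A) = 1.11 × 10^6/(1.3 × 10^-5 × 9.2 × 10^8) = 92.82 m

Δh_u ≈ 0.0246 m; Δh_c ≈ 92.8 m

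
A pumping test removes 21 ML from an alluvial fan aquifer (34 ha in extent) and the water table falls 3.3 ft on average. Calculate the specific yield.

A = 34 ha = 3.4 × 10^5 m²
Δh = 3.3 ft = 1.006 m
ΔV = 21 ML = 21000 m³
Sy = ΔV / (A × Δh) = 21000 m³ / (3.4 × 10^5 m² × 1.006 m) = 0.06141

Sy ≈ 0.061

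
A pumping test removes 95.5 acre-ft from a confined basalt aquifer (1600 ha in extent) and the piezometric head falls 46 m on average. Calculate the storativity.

S ≈ 1.6 × 10^-4

A = 1600 ha = 1.6 × 10^7 m²
ΔV = 95.5 acre-ft = 1.178 × 10^5 m³
S = ΔV / (A × Δh) = 1.178 × 10^5 m³ / (1.6 × 10^7 m² × 46 m) = 1.601 × 10^-4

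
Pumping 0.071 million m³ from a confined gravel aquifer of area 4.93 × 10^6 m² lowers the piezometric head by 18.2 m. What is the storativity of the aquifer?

ΔV = 0.071 million m³ = 71000 m³
S = ΔV / (A × Δh) = 71000 m³ / (4.93 × 10^6 m² × 18.2 m) = 7.913 × 10^-4

S ≈ 7.9 × 10^-4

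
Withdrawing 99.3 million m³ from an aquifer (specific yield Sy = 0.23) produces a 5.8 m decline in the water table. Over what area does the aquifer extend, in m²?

ΔV = 99.3 million m³ = 9.93 × 10^7 m³
A = ΔV / (Sy × Δh) = 9.93 × 10^7 / (0.23 × 5.8) = 7.444 × 10^7 m²

A ≈ 7.44 × 10^7 m²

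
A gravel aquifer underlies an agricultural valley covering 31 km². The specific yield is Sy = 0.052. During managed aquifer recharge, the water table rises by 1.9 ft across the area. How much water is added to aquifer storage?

ΔV ≈ 9.34 × 10^5 m³

A = 31 km² = 3.1 × 10^7 m²
Δh = 1.9 ft = 0.5791 m
ΔV = Sy × A × Δh = 0.052 × 3.1 × 10^7 m² × 0.5791 m = 9.335 × 10^5 m³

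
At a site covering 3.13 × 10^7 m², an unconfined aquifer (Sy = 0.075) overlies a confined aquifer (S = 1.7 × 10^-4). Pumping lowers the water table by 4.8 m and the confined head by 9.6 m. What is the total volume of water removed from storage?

ΔV ≈ 1.13 × 10^7 m³

Unconfined: ΔV_u = Sy × A × Δh_u = 0.075 × 3.13 × 10^7 × 4.8 = 1.127 × 10^7 m³
Confined: ΔV_c = S × A × Δh_c = 1.7 × 10^-4 × 3.13 × 10^7 × 9.6 = 51080 m³
Total ΔV = 1.127 × 10^7 + 51080 = 1.132 × 10^7 m³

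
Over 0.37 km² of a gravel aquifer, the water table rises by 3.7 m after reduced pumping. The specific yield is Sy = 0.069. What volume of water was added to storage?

A = 0.37 km² = 3.7 × 10^5 m²
ΔV = Sy × A × Δh = 0.069 × 3.7 × 10^5 m² × 3.7 m = 94460 m³

ΔV ≈ 94500 m³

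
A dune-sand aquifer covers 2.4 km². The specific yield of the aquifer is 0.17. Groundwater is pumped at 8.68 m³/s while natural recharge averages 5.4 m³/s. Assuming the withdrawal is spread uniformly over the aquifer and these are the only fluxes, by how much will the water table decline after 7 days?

Δh ≈ 4.86 m

A = 2.4 km² = 2.4 × 10^6 m²
Net abstraction = 8.68 − 5.4 = 3.28 m³/s
Q_net = 3.28 m³/s = 2.834 × 10^5 m³/d
ΔV = Q × t = 2.834 × 10^5 m³/d × 7 d = 1.984 × 10^6 m³
Δh = ΔV / (Sy × A) = 1.984 × 10^6 / (0.17 × 2.4 × 10^6) = 4.862 m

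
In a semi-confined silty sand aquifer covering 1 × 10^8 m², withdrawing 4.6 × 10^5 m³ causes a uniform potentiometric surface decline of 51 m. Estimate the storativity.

S = ΔV / (A × Δh) = 4.6 × 10^5 m³ / (1 × 10^8 m² × 51 m) = 9.02 × 10^-5

S ≈ 9 × 10^-5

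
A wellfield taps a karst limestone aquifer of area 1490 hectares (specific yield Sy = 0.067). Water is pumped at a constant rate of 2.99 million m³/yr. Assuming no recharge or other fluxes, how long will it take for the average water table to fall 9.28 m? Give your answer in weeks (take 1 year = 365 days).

t ≈ 162 weeks

A = 1490 hectares = 1.49 × 10^7 m²
ΔV = Sy × A × Δh = 0.067 × 1.49 × 10^7 × 9.28 = 9.264 × 10^6 m³
Q = 2.99 million m³/yr = 8192 m³/d
t = ΔV / Q = 9.264 × 10^6 m³ / 8192 m³/d = 1131 d
t = 1131 d ≈ 161.6 weeks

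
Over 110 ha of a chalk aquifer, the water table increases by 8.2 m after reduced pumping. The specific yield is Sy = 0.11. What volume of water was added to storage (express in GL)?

ΔV ≈ 0.992 GL

A = 110 ha = 1.1 × 10^6 m²
ΔV = Sy × A × Δh = 0.11 × 1.1 × 10^6 m² × 8.2 m = 9.922 × 10^5 m³
ΔV = 9.922 × 10^5 m³ = 0.9922 GL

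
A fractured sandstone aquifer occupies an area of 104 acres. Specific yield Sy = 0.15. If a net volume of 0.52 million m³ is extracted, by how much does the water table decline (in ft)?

Δh ≈ 27 ft

A = 104 acres = 4.209 × 10^5 m²
ΔV = 0.52 million m³ = 5.2 × 10^5 m³
Δh = ΔV / (Sy × A) = 5.2 × 10^5 m³ / (0.15 × 4.209 × 10^5 m²) = 8.237 m
Δh = 8.237 m = 27.02 ft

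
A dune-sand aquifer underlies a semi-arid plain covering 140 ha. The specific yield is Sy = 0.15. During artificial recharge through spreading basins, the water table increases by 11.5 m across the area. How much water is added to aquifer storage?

ΔV ≈ 2.42 × 10^6 m³

A = 140 ha = 1.4 × 10^6 m²
ΔV = Sy × A × Δh = 0.15 × 1.4 × 10^6 m² × 11.5 m = 2.415 × 10^6 m³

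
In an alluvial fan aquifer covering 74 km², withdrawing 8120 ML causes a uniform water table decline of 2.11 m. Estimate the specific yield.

Sy ≈ 0.052

A = 74 km² = 7.4 × 10^7 m²
ΔV = 8120 ML = 8.12 × 10^6 m³
Sy = ΔV / (A × Δh) = 8.12 × 10^6 m³ / (7.4 × 10^7 m² × 2.11 m) = 0.052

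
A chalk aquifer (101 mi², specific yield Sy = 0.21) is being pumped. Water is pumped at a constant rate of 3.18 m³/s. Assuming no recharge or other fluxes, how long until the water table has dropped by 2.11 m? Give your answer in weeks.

t ≈ 60.3 weeks

A = 101 mi² = 2.616 × 10^8 m²
ΔV = Sy × A × Δh = 0.21 × 2.616 × 10^8 × 2.11 = 1.159 × 10^8 m³
Q = 3.18 m³/s = 2.748 × 10^5 m³/d
t = ΔV / Q = 1.159 × 10^8 m³ / 2.748 × 10^5 m³/d = 421.9 d
t = 421.9 d ≈ 60.27 weeks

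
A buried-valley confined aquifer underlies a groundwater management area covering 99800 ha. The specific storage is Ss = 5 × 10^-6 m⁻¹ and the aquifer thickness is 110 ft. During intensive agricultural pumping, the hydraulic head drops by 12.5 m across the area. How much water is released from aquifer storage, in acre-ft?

ΔV ≈ 1700 acre-ft

b = 110 ft = 33.53 m
S = Ss × b = 5 × 10^-6 m⁻¹ × 33.53 m = 1.676 × 10^-4
A = 99800 ha = 9.98 × 10^8 m²
ΔV = S × A × Δh = 1.676 × 10^-4 × 9.98 × 10^8 m² × 12.5 m = 2.091 × 10^6 m³
ΔV = 2.091 × 10^6 m³ = 1695 acre-ft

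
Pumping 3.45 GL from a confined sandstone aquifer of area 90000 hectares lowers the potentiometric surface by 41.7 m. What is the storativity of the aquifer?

A = 90000 hectares = 9 × 10^8 m²
ΔV = 3.45 GL = 3.45 × 10^6 m³
S = ΔV / (A × Δh) = 3.45 × 10^6 m³ / (9 × 10^8 m² × 41.7 m) = 9.193 × 10^-5

S ≈ 9.2 × 10^-5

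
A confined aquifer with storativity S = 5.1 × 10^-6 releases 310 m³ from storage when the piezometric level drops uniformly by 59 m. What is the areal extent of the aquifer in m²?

A ≈ 1.03 × 10^6 m²

A = ΔV / (S × Δh) = 310 / (5.1 × 10^-6 × 59) = 1.03 × 10^6 m²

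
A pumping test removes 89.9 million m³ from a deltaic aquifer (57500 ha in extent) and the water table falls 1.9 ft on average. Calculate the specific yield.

Sy ≈ 0.27

A = 57500 ha = 5.75 × 10^8 m²
Δh = 1.9 ft = 0.5791 m
ΔV = 89.9 million m³ = 8.99 × 10^7 m³
Sy = ΔV / (A × Δh) = 8.99 × 10^7 m³ / (5.75 × 10^8 m² × 0.5791 m) = 0.27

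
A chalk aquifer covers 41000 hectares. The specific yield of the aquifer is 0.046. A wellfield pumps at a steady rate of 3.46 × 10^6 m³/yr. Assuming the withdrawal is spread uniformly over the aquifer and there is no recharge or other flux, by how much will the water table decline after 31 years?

A = 41000 hectares = 4.1 × 10^8 m²
Q = 3.46 × 10^6 m³/yr = 9479 m³/d
t = 31 years = 11320 d
ΔV = Q × t = 9479 m³/d × 11320 d = 1.073 × 10^8 m³
Δh = ΔV / (Sy × A) = 1.073 × 10^8 / (0.046 × 4.1 × 10^8) = 5.687 m

Δh ≈ 5.69 m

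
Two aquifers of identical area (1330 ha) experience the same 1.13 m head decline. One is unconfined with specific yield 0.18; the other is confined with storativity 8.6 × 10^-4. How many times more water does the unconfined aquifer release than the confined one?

ΔV_u / ΔV_c ≈ 209

A = 1330 ha = 1.33 × 10^7 m²
Unconfined: ΔV_u = Sy × A × Δh = 0.18 × 1.33 × 10^7 × 1.13 = 2.705 × 10^6 m³
Confined: ΔV_c = S × A × Δh = 8.6 × 10^-4 × 1.33 × 10^7 × 1.13 = 12920 m³
Ratio = ΔV_u / ΔV_c = Sy / S = 0.18 / 8.6 × 10^-4 = 209.3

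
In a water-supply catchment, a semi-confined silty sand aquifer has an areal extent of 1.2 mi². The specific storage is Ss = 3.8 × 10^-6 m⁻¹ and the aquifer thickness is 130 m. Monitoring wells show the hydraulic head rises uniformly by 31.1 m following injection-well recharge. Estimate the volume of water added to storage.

S = Ss × b = 3.8 × 10^-6 m⁻¹ × 130 m = 4.94 × 10^-4
A = 1.2 mi² = 3.108 × 10^6 m²
ΔV = S × A × Δh = 4.94 × 10^-4 × 3.108 × 10^6 m² × 31.1 m = 47750 m³

ΔV ≈ 47700 m³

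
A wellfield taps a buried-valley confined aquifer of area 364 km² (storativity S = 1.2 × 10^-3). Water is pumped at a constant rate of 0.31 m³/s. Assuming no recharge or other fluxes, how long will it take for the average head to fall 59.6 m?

A = 364 km² = 3.64 × 10^8 m²
ΔV = S × A × Δh = 0.0012 × 3.64 × 10^8 × 59.6 = 2.603 × 10^7 m³
Q = 0.31 m³/s = 26780 m³/d
t = ΔV / Q = 2.603 × 10^7 m³ / 26780 m³/d = 972 d

t ≈ 972 days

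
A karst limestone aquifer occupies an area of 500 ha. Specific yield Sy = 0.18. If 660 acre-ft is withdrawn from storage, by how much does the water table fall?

Δh ≈ 0.905 m

A = 500 ha = 5 × 10^6 m²
ΔV = 660 acre-ft = 8.141 × 10^5 m³
Δh = ΔV / (Sy × A) = 8.141 × 10^5 m³ / (0.18 × 5 × 10^6 m²) = 0.9046 m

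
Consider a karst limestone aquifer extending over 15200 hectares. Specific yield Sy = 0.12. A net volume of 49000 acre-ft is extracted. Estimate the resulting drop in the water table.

Δh ≈ 3.31 m

A = 15200 hectares = 1.52 × 10^8 m²
ΔV = 49000 acre-ft = 6.044 × 10^7 m³
Δh = ΔV / (Sy × A) = 6.044 × 10^7 m³ / (0.12 × 1.52 × 10^8 m²) = 3.314 m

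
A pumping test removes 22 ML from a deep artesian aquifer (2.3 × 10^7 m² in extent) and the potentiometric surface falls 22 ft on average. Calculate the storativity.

Δh = 22 ft = 6.706 m
ΔV = 22 ML = 22000 m³
S = ΔV / (A × Δh) = 22000 m³ / (2.3 × 10^7 m² × 6.706 m) = 1.426 × 10^-4

S ≈ 1.4 × 10^-4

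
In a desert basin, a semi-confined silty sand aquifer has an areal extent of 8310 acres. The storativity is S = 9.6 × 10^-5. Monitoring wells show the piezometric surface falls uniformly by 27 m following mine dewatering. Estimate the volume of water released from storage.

A = 8310 acres = 3.363 × 10^7 m²
ΔV = S × A × Δh = 9.6 × 10^-5 × 3.363 × 10^7 m² × 27 m = 87170 m³

ΔV ≈ 87200 m³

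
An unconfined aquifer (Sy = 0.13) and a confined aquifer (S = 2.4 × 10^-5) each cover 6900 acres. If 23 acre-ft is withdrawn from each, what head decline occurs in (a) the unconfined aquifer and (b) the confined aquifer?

A = 6900 acres = 2.792 × 10^7 m²
ΔV = 23 acre-ft = 28370 m³
Unconfined: Δh_u = ΔV/(Sy·A) = 28370/(0.13 × 2.792 × 10^7) = 0.007815 m
Confined: Δh_c = ΔV/(S·A) = 28370/(2.4 × 10^-5 × 2.792 × 10^7) = 42.33 m

Δh_u ≈ 0.00782 m; Δh_c ≈ 42.3 m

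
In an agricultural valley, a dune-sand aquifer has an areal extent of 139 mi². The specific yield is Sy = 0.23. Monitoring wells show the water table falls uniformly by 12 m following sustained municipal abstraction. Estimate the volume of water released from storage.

ΔV ≈ 9.94 × 10^8 m³

A = 139 mi² = 3.6 × 10^8 m²
ΔV = Sy × A × Δh = 0.23 × 3.6 × 10^8 m² × 12 m = 9.936 × 10^8 m³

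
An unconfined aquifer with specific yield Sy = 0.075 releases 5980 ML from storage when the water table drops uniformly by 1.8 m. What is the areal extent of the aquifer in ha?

A ≈ 4430 ha

ΔV = 5980 ML = 5.98 × 10^6 m³
A = ΔV / (Sy × Δh) = 5.98 × 10^6 / (0.075 × 1.8) = 4.43 × 10^7 m²
A = 4.43 × 10^7 m² = 4430 ha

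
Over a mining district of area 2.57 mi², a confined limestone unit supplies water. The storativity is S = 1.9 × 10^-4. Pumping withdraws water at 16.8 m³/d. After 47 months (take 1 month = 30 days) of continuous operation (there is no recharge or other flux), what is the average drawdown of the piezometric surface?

Δh ≈ 18.7 m

A = 2.57 mi² = 6.656 × 10^6 m²
t = 47 months = 1410 d
ΔV = Q × t = 16.8 m³/d × 1410 d = 23690 m³
Δh = ΔV / (S × A) = 23690 / (1.9 × 10^-4 × 6.656 × 10^6) = 18.73 m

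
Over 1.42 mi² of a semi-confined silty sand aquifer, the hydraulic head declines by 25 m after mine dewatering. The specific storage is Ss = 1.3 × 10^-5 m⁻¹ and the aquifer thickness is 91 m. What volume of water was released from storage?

ΔV ≈ 1.09 × 10^5 m³

S = Ss × b = 1.3 × 10^-5 m⁻¹ × 91 m = 1.183 × 10^-3
A = 1.42 mi² = 3.678 × 10^6 m²
ΔV = S × A × Δh = 0.001183 × 3.678 × 10^6 m² × 25 m = 1.088 × 10^5 m³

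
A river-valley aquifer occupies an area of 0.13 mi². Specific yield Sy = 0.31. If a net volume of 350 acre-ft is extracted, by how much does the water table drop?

A = 0.13 mi² = 3.367 × 10^5 m²
ΔV = 350 acre-ft = 4.317 × 10^5 m³
Δh = ΔV / (Sy × A) = 4.317 × 10^5 m³ / (0.31 × 3.367 × 10^5 m²) = 4.136 m

Δh ≈ 4.14 m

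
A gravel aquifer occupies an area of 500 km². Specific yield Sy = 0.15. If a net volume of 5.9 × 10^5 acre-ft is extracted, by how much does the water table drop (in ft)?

A = 500 km² = 5 × 10^8 m²
ΔV = 5.9 × 10^5 acre-ft = 7.278 × 10^8 m³
Δh = ΔV / (Sy × A) = 7.278 × 10^8 m³ / (0.15 × 5 × 10^8 m²) = 9.703 m
Δh = 9.703 m = 31.84 ft

Δh ≈ 31.8 ft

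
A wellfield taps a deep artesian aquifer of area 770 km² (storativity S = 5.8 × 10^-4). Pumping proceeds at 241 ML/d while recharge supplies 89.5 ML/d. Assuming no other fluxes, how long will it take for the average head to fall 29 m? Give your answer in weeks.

t ≈ 12.2 weeks

A = 770 km² = 7.7 × 10^8 m²
ΔV = S × A × Δh = 5.8 × 10^-4 × 7.7 × 10^8 × 29 = 1.295 × 10^7 m³
Net withdrawal = 241 − 89.5 = 151.5 ML/d = 1.515 × 10^5 m³/d
t = ΔV / Q = 1.295 × 10^7 m³ / 1.515 × 10^5 m³/d = 85.49 d
t = 85.49 d ≈ 12.21 weeks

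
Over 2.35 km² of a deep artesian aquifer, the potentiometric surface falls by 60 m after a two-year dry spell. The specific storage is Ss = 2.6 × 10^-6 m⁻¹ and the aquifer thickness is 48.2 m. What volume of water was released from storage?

S = Ss × b = 2.6 × 10^-6 m⁻¹ × 48.2 m = 1.253 × 10^-4
A = 2.35 km² = 2.35 × 10^6 m²
ΔV = S × A × Δh = 1.253 × 10^-4 × 2.35 × 10^6 m² × 60 m = 17670 m³

ΔV ≈ 17700 m³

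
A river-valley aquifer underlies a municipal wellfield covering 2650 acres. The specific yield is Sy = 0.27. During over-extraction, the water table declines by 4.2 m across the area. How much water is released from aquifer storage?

ΔV ≈ 1.22 × 10^7 m³

A = 2650 acres = 1.072 × 10^7 m²
ΔV = Sy × A × Δh = 0.27 × 1.072 × 10^7 m² × 4.2 m = 1.216 × 10^7 m³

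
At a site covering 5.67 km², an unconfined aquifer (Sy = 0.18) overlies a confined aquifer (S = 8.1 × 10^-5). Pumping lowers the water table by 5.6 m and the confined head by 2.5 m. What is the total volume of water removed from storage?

ΔV ≈ 5.72 × 10^6 m³

A = 5.67 km² = 5.67 × 10^6 m²
Unconfined: ΔV_u = Sy × A × Δh_u = 0.18 × 5.67 × 10^6 × 5.6 = 5.715 × 10^6 m³
Confined: ΔV_c = S × A × Δh_c = 8.1 × 10^-5 × 5.67 × 10^6 × 2.5 = 1148 m³
Total ΔV = 5.715 × 10^6 + 1148 = 5.717 × 10^6 m³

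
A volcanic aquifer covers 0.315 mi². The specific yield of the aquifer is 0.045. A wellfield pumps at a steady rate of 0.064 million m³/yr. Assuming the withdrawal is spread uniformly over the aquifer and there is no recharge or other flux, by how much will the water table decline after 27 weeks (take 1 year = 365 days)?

A = 0.315 mi² = 8.158 × 10^5 m²
Q = 0.064 million m³/yr = 175.3 m³/d
t = 27 weeks = 189 d
ΔV = Q × t = 175.3 m³/d × 189 d = 33140 m³
Δh = ΔV / (Sy × A) = 33140 / (0.045 × 8.158 × 10^5) = 0.9027 m

Δh ≈ 0.903 m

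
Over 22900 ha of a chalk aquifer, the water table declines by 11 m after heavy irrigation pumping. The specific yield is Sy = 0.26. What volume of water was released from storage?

A = 22900 ha = 2.29 × 10^8 m²
ΔV = Sy × A × Δh = 0.26 × 2.29 × 10^8 m² × 11 m = 6.549 × 10^8 m³

ΔV ≈ 6.55 × 10^8 m³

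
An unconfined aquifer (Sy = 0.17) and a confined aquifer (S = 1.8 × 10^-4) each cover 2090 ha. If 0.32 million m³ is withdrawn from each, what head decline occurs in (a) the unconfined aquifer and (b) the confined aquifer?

A = 2090 ha = 2.09 × 10^7 m²
ΔV = 0.32 million m³ = 3.2 × 10^5 m³
Unconfined: Δh_u = ΔV/(Sy·A) = 3.2 × 10^5/(0.17 × 2.09 × 10^7) = 0.09006 m
Confined: Δh_c = ΔV/(S·A) = 3.2 × 10^5/(1.8 × 10^-4 × 2.09 × 10^7) = 85.06 m

Δh_u ≈ 0.0901 m; Δh_c ≈ 85.1 m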